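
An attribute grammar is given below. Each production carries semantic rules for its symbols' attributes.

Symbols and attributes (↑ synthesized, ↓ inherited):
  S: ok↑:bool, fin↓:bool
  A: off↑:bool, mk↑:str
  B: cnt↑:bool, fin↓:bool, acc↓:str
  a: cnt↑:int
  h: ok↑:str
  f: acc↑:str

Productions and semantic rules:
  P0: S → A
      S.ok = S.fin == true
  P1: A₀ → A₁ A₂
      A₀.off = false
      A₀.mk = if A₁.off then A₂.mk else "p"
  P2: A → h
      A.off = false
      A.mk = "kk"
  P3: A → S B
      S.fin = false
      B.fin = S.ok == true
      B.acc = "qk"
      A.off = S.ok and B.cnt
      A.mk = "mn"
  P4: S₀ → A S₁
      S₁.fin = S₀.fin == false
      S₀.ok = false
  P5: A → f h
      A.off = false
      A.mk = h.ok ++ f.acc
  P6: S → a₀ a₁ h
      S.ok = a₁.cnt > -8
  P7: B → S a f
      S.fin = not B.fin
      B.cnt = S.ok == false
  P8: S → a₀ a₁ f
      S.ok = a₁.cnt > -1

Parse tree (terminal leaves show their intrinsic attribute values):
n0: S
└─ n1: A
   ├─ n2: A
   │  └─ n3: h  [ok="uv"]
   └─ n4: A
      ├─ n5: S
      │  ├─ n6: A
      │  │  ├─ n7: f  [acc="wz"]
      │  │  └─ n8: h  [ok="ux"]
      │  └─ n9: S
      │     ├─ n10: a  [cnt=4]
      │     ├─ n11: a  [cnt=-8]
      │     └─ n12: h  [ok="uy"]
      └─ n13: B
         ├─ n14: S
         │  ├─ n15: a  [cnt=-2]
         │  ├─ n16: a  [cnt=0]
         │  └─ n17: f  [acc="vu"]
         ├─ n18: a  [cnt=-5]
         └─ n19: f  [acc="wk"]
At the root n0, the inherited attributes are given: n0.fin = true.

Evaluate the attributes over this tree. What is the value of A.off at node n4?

1. n0.fin = true  [given at root]
2. n3.ok = "uv"  [terminal]
3. n2.off = false  [false]
4. n2.mk = "kk"  ["kk"]
5. n5.fin = false  [false]
6. n7.acc = "wz"  [terminal]
7. n8.ok = "ux"  [terminal]
8. n6.off = false  [false]
9. n6.mk = "uxwz"  [h.ok ++ f.acc]
10. n9.fin = true  [S₀.fin == false]
11. n10.cnt = 4  [terminal]
12. n11.cnt = -8  [terminal]
13. n12.ok = "uy"  [terminal]
14. n9.ok = false  [a₁.cnt > -8]
15. n5.ok = false  [false]
16. n13.fin = false  [S.ok == true]
17. n13.acc = "qk"  ["qk"]
18. n14.fin = true  [not B.fin]
19. n15.cnt = -2  [terminal]
20. n16.cnt = 0  [terminal]
21. n17.acc = "vu"  [terminal]
22. n14.ok = true  [a₁.cnt > -1]
23. n18.cnt = -5  [terminal]
24. n19.acc = "wk"  [terminal]
25. n13.cnt = false  [S.ok == false]
26. n4.off = false  [S.ok and B.cnt]
27. n4.mk = "mn"  ["mn"]
28. n1.off = false  [false]
29. n1.mk = "p"  [if A₁.off then A₂.mk else "p"]
30. n0.ok = true  [S.fin == true]

false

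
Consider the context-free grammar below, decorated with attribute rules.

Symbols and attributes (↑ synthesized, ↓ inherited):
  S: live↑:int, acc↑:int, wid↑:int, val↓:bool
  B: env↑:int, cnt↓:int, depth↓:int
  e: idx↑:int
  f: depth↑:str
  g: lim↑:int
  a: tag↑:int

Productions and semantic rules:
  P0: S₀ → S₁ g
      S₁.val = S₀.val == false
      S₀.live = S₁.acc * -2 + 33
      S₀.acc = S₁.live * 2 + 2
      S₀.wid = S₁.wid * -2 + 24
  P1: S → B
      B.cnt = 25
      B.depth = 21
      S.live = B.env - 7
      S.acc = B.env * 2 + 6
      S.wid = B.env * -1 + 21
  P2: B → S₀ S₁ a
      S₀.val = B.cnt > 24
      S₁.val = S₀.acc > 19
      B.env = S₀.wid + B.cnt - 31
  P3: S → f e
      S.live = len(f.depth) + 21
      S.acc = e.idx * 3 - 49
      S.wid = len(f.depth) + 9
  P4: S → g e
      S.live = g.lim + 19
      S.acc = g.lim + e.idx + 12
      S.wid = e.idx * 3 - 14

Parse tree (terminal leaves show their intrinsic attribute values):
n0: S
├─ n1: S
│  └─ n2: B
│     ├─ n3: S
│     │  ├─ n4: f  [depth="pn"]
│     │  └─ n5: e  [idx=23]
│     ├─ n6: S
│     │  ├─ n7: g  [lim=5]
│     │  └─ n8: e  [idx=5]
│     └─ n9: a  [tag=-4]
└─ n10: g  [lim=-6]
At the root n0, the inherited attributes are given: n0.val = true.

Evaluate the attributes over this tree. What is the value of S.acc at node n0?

1. n0.val = true  [given at root]
2. n1.val = false  [S₀.val == false]
3. n2.cnt = 25  [25]
4. n2.depth = 21  [21]
5. n3.val = true  [B.cnt > 24]
6. n4.depth = "pn"  [terminal]
7. n5.idx = 23  [terminal]
8. n3.live = 23  [len(f.depth) + 21]
9. n3.acc = 20  [e.idx * 3 - 49]
10. n3.wid = 11  [len(f.depth) + 9]
11. n6.val = true  [S₀.acc > 19]
12. n7.lim = 5  [terminal]
13. n8.idx = 5  [terminal]
14. n6.live = 24  [g.lim + 19]
15. n6.acc = 22  [g.lim + e.idx + 12]
16. n6.wid = 1  [e.idx * 3 - 14]
17. n9.tag = -4  [terminal]
18. n2.env = 5  [S₀.wid + B.cnt - 31]
19. n1.live = -2  [B.env - 7]
20. n1.acc = 16  [B.env * 2 + 6]
21. n1.wid = 16  [B.env * -1 + 21]
22. n10.lim = -6  [terminal]
23. n0.live = 1  [S₁.acc * -2 + 33]
24. n0.acc = -2  [S₁.live * 2 + 2]
25. n0.wid = -8  [S₁.wid * -2 + 24]

-2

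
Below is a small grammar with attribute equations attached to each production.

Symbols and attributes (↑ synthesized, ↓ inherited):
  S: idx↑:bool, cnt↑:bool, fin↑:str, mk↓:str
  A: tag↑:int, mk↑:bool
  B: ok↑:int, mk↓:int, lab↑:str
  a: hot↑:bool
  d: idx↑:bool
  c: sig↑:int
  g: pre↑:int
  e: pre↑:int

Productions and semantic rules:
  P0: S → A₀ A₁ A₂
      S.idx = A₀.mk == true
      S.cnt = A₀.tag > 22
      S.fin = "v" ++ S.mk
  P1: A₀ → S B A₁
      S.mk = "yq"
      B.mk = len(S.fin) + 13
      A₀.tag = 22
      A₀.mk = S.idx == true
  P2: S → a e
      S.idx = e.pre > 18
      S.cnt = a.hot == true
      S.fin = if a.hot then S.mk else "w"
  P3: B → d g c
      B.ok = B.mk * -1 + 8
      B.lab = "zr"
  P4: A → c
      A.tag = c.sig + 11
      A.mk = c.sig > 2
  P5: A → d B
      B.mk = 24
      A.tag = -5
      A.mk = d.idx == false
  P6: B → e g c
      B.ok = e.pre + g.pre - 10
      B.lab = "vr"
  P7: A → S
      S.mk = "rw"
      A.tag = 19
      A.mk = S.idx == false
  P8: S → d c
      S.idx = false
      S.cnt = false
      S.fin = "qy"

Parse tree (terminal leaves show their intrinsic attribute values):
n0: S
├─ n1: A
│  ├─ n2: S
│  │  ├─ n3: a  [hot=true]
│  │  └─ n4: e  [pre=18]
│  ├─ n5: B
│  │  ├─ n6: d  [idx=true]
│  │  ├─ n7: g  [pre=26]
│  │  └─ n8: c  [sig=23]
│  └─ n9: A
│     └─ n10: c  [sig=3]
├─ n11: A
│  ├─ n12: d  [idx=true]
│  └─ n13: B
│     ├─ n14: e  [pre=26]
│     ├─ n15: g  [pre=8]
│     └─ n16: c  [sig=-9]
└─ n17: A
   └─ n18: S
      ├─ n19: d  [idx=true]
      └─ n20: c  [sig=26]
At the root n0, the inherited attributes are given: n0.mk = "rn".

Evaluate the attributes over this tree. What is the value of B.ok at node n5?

1. n0.mk = "rn"  [given at root]
2. n2.mk = "yq"  ["yq"]
3. n3.hot = true  [terminal]
4. n4.pre = 18  [terminal]
5. n2.idx = false  [e.pre > 18]
6. n2.cnt = true  [a.hot == true]
7. n2.fin = "yq"  [if a.hot then S.mk else "w"]
8. n5.mk = 15  [len(S.fin) + 13]
9. n6.idx = true  [terminal]
10. n7.pre = 26  [terminal]
11. n8.sig = 23  [terminal]
12. n5.ok = -7  [B.mk * -1 + 8]
13. n5.lab = "zr"  ["zr"]
14. n10.sig = 3  [terminal]
15. n9.tag = 14  [c.sig + 11]
16. n9.mk = true  [c.sig > 2]
17. n1.tag = 22  [22]
18. n1.mk = false  [S.idx == true]
19. n12.idx = true  [terminal]
20. n13.mk = 24  [24]
21. n14.pre = 26  [terminal]
22. n15.pre = 8  [terminal]
23. n16.sig = -9  [terminal]
24. n13.ok = 24  [e.pre + g.pre - 10]
25. n13.lab = "vr"  ["vr"]
26. n11.tag = -5  [-5]
27. n11.mk = false  [d.idx == false]
28. n18.mk = "rw"  ["rw"]
29. n19.idx = true  [terminal]
30. n20.sig = 26  [terminal]
31. n18.idx = false  [false]
32. n18.cnt = false  [false]
33. n18.fin = "qy"  ["qy"]
34. n17.tag = 19  [19]
35. n17.mk = true  [S.idx == false]
36. n0.idx = false  [A₀.mk == true]
37. n0.cnt = false  [A₀.tag > 22]
38. n0.fin = "vrn"  ["v" ++ S.mk]

-7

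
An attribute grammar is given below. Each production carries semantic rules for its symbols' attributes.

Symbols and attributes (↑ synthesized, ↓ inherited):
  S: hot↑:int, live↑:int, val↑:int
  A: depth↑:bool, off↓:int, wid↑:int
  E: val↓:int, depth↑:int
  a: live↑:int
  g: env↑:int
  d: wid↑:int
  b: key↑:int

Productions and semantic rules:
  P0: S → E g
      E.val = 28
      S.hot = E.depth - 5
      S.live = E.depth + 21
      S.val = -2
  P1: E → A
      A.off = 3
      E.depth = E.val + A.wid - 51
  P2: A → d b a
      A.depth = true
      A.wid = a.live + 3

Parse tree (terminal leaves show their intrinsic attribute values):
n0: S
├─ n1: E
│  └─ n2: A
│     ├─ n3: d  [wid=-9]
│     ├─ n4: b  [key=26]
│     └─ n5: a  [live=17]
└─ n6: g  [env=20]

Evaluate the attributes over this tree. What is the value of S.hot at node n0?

1. n1.val = 28  [28]
2. n2.off = 3  [3]
3. n3.wid = -9  [terminal]
4. n4.key = 26  [terminal]
5. n5.live = 17  [terminal]
6. n2.depth = true  [true]
7. n2.wid = 20  [a.live + 3]
8. n1.depth = -3  [E.val + A.wid - 51]
9. n6.env = 20  [terminal]
10. n0.hot = -8  [E.depth - 5]
11. n0.live = 18  [E.depth + 21]
12. n0.val = -2  [-2]

-8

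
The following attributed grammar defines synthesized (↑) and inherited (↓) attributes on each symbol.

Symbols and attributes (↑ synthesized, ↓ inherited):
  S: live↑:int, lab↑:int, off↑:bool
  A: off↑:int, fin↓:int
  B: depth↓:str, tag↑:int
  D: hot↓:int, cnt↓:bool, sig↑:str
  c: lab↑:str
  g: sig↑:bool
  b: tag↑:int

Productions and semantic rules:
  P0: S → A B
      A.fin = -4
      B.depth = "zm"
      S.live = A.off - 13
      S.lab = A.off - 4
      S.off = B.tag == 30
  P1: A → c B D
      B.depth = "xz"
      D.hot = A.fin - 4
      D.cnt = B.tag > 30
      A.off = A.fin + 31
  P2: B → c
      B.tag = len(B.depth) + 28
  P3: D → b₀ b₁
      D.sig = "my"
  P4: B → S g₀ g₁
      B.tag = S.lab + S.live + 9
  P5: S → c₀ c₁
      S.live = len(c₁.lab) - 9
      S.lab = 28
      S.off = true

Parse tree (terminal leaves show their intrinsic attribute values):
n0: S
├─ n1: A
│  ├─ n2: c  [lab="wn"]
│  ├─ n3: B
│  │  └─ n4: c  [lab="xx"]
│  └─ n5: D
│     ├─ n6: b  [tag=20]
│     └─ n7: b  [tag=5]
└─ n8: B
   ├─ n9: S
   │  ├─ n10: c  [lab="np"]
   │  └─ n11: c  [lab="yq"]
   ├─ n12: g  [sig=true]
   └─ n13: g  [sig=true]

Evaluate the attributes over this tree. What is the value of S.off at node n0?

true

1. n1.fin = -4  [-4]
2. n2.lab = "wn"  [terminal]
3. n3.depth = "xz"  ["xz"]
4. n4.lab = "xx"  [terminal]
5. n3.tag = 30  [len(B.depth) + 28]
6. n5.hot = -8  [A.fin - 4]
7. n5.cnt = false  [B.tag > 30]
8. n6.tag = 20  [terminal]
9. n7.tag = 5  [terminal]
10. n5.sig = "my"  ["my"]
11. n1.off = 27  [A.fin + 31]
12. n8.depth = "zm"  ["zm"]
13. n10.lab = "np"  [terminal]
14. n11.lab = "yq"  [terminal]
15. n9.live = -7  [len(c₁.lab) - 9]
16. n9.lab = 28  [28]
17. n9.off = true  [true]
18. n12.sig = true  [terminal]
19. n13.sig = true  [terminal]
20. n8.tag = 30  [S.lab + S.live + 9]
21. n0.live = 14  [A.off - 13]
22. n0.lab = 23  [A.off - 4]
23. n0.off = true  [B.tag == 30]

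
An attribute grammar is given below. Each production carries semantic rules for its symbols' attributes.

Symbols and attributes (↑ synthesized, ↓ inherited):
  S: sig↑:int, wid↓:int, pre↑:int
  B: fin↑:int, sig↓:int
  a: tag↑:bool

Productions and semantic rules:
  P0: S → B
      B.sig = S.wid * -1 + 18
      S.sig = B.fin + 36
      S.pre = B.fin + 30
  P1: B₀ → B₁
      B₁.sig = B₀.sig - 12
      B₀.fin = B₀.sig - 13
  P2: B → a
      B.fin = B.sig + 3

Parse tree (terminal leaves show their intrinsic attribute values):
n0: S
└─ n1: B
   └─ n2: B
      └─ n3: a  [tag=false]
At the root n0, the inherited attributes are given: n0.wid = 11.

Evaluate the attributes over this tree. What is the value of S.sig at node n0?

30

1. n0.wid = 11  [given at root]
2. n1.sig = 7  [S.wid * -1 + 18]
3. n2.sig = -5  [B₀.sig - 12]
4. n3.tag = false  [terminal]
5. n2.fin = -2  [B.sig + 3]
6. n1.fin = -6  [B₀.sig - 13]
7. n0.sig = 30  [B.fin + 36]
8. n0.pre = 24  [B.fin + 30]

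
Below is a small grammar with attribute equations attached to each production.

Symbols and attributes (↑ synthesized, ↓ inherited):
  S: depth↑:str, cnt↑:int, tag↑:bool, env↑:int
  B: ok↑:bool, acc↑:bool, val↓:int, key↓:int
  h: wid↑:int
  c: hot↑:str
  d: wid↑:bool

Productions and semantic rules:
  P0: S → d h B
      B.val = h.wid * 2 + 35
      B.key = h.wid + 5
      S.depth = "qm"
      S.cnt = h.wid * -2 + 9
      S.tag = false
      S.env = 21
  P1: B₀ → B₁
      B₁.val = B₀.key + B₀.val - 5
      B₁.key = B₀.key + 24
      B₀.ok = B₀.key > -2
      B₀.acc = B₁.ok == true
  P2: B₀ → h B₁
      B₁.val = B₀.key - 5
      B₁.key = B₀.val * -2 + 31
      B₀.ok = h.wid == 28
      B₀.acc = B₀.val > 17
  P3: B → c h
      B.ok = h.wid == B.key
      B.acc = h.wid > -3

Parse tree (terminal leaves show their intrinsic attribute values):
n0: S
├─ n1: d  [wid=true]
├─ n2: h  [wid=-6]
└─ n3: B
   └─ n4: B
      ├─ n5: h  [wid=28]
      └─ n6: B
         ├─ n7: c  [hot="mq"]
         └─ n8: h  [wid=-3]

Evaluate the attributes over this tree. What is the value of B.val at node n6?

18

1. n1.wid = true  [terminal]
2. n2.wid = -6  [terminal]
3. n3.val = 23  [h.wid * 2 + 35]
4. n3.key = -1  [h.wid + 5]
5. n4.val = 17  [B₀.key + B₀.val - 5]
6. n4.key = 23  [B₀.key + 24]
7. n5.wid = 28  [terminal]
8. n6.val = 18  [B₀.key - 5]
9. n6.key = -3  [B₀.val * -2 + 31]
10. n7.hot = "mq"  [terminal]
11. n8.wid = -3  [terminal]
12. n6.ok = true  [h.wid == B.key]
13. n6.acc = false  [h.wid > -3]
14. n4.ok = true  [h.wid == 28]
15. n4.acc = false  [B₀.val > 17]
16. n3.ok = true  [B₀.key > -2]
17. n3.acc = true  [B₁.ok == true]
18. n0.depth = "qm"  ["qm"]
19. n0.cnt = 21  [h.wid * -2 + 9]
20. n0.tag = false  [false]
21. n0.env = 21  [21]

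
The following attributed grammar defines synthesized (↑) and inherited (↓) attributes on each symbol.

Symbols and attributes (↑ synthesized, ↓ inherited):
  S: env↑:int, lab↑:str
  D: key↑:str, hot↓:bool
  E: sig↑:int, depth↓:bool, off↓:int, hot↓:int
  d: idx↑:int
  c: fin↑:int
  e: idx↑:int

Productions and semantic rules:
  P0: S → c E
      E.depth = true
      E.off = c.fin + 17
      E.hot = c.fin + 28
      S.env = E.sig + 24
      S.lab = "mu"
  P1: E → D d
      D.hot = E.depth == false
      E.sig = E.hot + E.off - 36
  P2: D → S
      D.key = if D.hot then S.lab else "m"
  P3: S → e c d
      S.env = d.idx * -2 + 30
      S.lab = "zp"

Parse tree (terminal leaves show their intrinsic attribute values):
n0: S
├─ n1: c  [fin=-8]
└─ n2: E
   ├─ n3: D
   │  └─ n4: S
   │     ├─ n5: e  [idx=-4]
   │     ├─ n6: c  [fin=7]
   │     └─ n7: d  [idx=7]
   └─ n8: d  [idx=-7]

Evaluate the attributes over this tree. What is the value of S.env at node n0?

17

1. n1.fin = -8  [terminal]
2. n2.depth = true  [true]
3. n2.off = 9  [c.fin + 17]
4. n2.hot = 20  [c.fin + 28]
5. n3.hot = false  [E.depth == false]
6. n5.idx = -4  [terminal]
7. n6.fin = 7  [terminal]
8. n7.idx = 7  [terminal]
9. n4.env = 16  [d.idx * -2 + 30]
10. n4.lab = "zp"  ["zp"]
11. n3.key = "m"  [if D.hot then S.lab else "m"]
12. n8.idx = -7  [terminal]
13. n2.sig = -7  [E.hot + E.off - 36]
14. n0.env = 17  [E.sig + 24]
15. n0.lab = "mu"  ["mu"]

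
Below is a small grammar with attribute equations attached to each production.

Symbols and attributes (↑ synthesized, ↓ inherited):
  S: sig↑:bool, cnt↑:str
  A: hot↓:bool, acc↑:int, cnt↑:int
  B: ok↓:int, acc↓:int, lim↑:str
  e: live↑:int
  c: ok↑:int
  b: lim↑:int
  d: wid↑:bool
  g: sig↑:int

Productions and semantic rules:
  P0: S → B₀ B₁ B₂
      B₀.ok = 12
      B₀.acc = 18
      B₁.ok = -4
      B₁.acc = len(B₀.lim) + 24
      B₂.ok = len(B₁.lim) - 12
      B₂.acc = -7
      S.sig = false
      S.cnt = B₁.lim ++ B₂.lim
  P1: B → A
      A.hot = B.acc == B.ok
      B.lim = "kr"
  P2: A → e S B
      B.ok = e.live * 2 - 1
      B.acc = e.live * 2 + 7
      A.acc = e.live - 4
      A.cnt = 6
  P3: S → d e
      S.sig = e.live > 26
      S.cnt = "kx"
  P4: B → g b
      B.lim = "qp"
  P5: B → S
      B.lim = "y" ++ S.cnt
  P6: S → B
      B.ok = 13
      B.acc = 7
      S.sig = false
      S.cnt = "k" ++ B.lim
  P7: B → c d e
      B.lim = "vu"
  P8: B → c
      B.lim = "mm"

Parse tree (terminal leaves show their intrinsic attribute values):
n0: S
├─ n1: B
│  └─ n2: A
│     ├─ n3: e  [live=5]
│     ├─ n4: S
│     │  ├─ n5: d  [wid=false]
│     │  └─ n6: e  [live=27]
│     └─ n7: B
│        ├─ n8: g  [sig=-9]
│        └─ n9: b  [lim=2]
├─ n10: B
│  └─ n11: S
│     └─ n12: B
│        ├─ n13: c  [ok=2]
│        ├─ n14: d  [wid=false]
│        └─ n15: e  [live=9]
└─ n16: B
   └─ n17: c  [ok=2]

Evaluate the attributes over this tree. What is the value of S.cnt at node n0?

1. n1.ok = 12  [12]
2. n1.acc = 18  [18]
3. n2.hot = false  [B.acc == B.ok]
4. n3.live = 5  [terminal]
5. n5.wid = false  [terminal]
6. n6.live = 27  [terminal]
7. n4.sig = true  [e.live > 26]
8. n4.cnt = "kx"  ["kx"]
9. n7.ok = 9  [e.live * 2 - 1]
10. n7.acc = 17  [e.live * 2 + 7]
11. n8.sig = -9  [terminal]
12. n9.lim = 2  [terminal]
13. n7.lim = "qp"  ["qp"]
14. n2.acc = 1  [e.live - 4]
15. n2.cnt = 6  [6]
16. n1.lim = "kr"  ["kr"]
17. n10.ok = -4  [-4]
18. n10.acc = 26  [len(B₀.lim) + 24]
19. n12.ok = 13  [13]
20. n12.acc = 7  [7]
21. n13.ok = 2  [terminal]
22. n14.wid = false  [terminal]
23. n15.live = 9  [terminal]
24. n12.lim = "vu"  ["vu"]
25. n11.sig = false  [false]
26. n11.cnt = "kvu"  ["k" ++ B.lim]
27. n10.lim = "ykvu"  ["y" ++ S.cnt]
28. n16.ok = -8  [len(B₁.lim) - 12]
29. n16.acc = -7  [-7]
30. n17.ok = 2  [terminal]
31. n16.lim = "mm"  ["mm"]
32. n0.sig = false  [false]
33. n0.cnt = "ykvumm"  [B₁.lim ++ B₂.lim]

"ykvumm"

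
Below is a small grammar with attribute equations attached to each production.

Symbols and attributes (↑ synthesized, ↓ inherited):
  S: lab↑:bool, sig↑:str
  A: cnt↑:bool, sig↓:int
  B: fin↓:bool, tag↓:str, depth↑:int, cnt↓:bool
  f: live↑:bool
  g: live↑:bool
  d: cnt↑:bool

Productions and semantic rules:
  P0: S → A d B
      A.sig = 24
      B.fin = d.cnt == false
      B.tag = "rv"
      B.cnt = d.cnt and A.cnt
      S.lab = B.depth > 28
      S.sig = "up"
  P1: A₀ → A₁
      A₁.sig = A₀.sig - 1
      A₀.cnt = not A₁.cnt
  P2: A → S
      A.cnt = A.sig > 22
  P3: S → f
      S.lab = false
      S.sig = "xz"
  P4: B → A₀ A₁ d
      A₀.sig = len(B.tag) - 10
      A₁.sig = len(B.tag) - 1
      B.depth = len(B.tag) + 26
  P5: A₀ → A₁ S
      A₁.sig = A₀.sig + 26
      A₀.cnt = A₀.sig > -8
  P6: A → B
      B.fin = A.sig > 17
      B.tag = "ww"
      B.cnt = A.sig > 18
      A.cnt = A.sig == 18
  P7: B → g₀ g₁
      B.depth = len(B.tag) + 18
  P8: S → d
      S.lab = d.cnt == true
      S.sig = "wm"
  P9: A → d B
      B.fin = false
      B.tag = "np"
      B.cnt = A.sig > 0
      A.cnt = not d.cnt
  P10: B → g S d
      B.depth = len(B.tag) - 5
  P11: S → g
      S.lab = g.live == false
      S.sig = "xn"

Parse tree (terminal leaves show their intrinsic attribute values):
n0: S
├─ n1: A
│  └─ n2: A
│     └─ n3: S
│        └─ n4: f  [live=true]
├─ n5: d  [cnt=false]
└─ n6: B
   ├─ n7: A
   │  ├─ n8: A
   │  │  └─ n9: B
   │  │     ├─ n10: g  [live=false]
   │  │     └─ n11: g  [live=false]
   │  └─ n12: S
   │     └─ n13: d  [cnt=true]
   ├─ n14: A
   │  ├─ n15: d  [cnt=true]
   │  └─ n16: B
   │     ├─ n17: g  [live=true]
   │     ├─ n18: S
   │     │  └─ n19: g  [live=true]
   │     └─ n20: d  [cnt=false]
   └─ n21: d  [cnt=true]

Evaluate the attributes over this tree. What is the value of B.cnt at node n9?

false

1. n1.sig = 24  [24]
2. n2.sig = 23  [A₀.sig - 1]
3. n4.live = true  [terminal]
4. n3.lab = false  [false]
5. n3.sig = "xz"  ["xz"]
6. n2.cnt = true  [A.sig > 22]
7. n1.cnt = false  [not A₁.cnt]
8. n5.cnt = false  [terminal]
9. n6.fin = true  [d.cnt == false]
10. n6.tag = "rv"  ["rv"]
11. n6.cnt = false  [d.cnt and A.cnt]
12. n7.sig = -8  [len(B.tag) - 10]
13. n8.sig = 18  [A₀.sig + 26]
14. n9.fin = true  [A.sig > 17]
15. n9.tag = "ww"  ["ww"]
16. n9.cnt = false  [A.sig > 18]
17. n10.live = false  [terminal]
18. n11.live = false  [terminal]
19. n9.depth = 20  [len(B.tag) + 18]
20. n8.cnt = true  [A.sig == 18]
21. n13.cnt = true  [terminal]
22. n12.lab = true  [d.cnt == true]
23. n12.sig = "wm"  ["wm"]
24. n7.cnt = false  [A₀.sig > -8]
25. n14.sig = 1  [len(B.tag) - 1]
26. n15.cnt = true  [terminal]
27. n16.fin = false  [false]
28. n16.tag = "np"  ["np"]
29. n16.cnt = true  [A.sig > 0]
30. n17.live = true  [terminal]
31. n19.live = true  [terminal]
32. n18.lab = false  [g.live == false]
33. n18.sig = "xn"  ["xn"]
34. n20.cnt = false  [terminal]
35. n16.depth = -3  [len(B.tag) - 5]
36. n14.cnt = false  [not d.cnt]
37. n21.cnt = true  [terminal]
38. n6.depth = 28  [len(B.tag) + 26]
39. n0.lab = false  [B.depth > 28]
40. n0.sig = "up"  ["up"]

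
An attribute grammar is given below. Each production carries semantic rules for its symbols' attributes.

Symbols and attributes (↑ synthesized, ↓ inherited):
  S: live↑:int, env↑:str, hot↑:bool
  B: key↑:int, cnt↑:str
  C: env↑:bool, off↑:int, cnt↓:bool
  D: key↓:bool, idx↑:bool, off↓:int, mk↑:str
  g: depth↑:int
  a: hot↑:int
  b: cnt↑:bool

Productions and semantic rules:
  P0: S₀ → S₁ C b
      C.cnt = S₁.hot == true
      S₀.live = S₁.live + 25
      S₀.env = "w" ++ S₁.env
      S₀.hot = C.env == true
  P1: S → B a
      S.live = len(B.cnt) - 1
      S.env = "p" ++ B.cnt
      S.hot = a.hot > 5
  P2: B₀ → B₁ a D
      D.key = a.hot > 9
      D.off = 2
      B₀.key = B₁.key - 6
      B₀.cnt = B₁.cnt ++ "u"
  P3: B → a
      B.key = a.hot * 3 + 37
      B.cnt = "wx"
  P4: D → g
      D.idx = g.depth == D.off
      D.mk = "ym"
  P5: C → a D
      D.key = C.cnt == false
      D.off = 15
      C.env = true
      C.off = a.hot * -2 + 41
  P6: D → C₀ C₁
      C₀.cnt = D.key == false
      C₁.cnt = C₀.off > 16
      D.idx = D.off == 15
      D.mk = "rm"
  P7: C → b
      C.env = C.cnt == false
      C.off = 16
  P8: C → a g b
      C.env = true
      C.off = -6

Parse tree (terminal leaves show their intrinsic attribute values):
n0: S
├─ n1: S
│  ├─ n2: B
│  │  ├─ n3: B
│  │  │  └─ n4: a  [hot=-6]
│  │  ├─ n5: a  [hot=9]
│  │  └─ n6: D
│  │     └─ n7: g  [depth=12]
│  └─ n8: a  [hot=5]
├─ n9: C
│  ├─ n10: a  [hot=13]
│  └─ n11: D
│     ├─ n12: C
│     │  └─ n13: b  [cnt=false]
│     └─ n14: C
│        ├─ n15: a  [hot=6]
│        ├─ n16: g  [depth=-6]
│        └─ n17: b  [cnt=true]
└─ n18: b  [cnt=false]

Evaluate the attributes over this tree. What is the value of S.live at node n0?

27

1. n4.hot = -6  [terminal]
2. n3.key = 19  [a.hot * 3 + 37]
3. n3.cnt = "wx"  ["wx"]
4. n5.hot = 9  [terminal]
5. n6.key = false  [a.hot > 9]
6. n6.off = 2  [2]
7. n7.depth = 12  [terminal]
8. n6.idx = false  [g.depth == D.off]
9. n6.mk = "ym"  ["ym"]
10. n2.key = 13  [B₁.key - 6]
11. n2.cnt = "wxu"  [B₁.cnt ++ "u"]
12. n8.hot = 5  [terminal]
13. n1.live = 2  [len(B.cnt) - 1]
14. n1.env = "pwxu"  ["p" ++ B.cnt]
15. n1.hot = false  [a.hot > 5]
16. n9.cnt = false  [S₁.hot == true]
17. n10.hot = 13  [terminal]
18. n11.key = true  [C.cnt == false]
19. n11.off = 15  [15]
20. n12.cnt = false  [D.key == false]
21. n13.cnt = false  [terminal]
22. n12.env = true  [C.cnt == false]
23. n12.off = 16  [16]
24. n14.cnt = false  [C₀.off > 16]
25. n15.hot = 6  [terminal]
26. n16.depth = -6  [terminal]
27. n17.cnt = true  [terminal]
28. n14.env = true  [true]
29. n14.off = -6  [-6]
30. n11.idx = true  [D.off == 15]
31. n11.mk = "rm"  ["rm"]
32. n9.env = true  [true]
33. n9.off = 15  [a.hot * -2 + 41]
34. n18.cnt = false  [terminal]
35. n0.live = 27  [S₁.live + 25]
36. n0.env = "wpwxu"  ["w" ++ S₁.env]
37. n0.hot = true  [C.env == true]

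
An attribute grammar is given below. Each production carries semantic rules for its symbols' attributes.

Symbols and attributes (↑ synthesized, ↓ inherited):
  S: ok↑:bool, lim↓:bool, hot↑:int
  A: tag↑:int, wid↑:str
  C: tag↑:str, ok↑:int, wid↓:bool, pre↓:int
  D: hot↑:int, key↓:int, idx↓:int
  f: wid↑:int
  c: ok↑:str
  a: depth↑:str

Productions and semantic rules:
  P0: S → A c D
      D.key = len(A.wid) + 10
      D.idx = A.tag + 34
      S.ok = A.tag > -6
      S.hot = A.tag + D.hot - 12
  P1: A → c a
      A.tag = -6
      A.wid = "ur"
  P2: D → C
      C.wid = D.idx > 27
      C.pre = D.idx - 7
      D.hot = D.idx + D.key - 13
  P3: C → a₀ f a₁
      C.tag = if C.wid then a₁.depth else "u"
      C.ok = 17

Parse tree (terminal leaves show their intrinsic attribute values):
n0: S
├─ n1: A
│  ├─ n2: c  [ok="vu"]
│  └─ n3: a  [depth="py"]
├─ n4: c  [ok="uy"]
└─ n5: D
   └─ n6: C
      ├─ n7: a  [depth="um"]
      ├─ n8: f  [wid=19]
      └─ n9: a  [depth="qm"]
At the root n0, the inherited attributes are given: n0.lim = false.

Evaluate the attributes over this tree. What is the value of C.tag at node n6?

"qm"

1. n0.lim = false  [given at root]
2. n2.ok = "vu"  [terminal]
3. n3.depth = "py"  [terminal]
4. n1.tag = -6  [-6]
5. n1.wid = "ur"  ["ur"]
6. n4.ok = "uy"  [terminal]
7. n5.key = 12  [len(A.wid) + 10]
8. n5.idx = 28  [A.tag + 34]
9. n6.wid = true  [D.idx > 27]
10. n6.pre = 21  [D.idx - 7]
11. n7.depth = "um"  [terminal]
12. n8.wid = 19  [terminal]
13. n9.depth = "qm"  [terminal]
14. n6.tag = "qm"  [if C.wid then a₁.depth else "u"]
15. n6.ok = 17  [17]
16. n5.hot = 27  [D.idx + D.key - 13]
17. n0.ok = false  [A.tag > -6]
18. n0.hot = 9  [A.tag + D.hot - 12]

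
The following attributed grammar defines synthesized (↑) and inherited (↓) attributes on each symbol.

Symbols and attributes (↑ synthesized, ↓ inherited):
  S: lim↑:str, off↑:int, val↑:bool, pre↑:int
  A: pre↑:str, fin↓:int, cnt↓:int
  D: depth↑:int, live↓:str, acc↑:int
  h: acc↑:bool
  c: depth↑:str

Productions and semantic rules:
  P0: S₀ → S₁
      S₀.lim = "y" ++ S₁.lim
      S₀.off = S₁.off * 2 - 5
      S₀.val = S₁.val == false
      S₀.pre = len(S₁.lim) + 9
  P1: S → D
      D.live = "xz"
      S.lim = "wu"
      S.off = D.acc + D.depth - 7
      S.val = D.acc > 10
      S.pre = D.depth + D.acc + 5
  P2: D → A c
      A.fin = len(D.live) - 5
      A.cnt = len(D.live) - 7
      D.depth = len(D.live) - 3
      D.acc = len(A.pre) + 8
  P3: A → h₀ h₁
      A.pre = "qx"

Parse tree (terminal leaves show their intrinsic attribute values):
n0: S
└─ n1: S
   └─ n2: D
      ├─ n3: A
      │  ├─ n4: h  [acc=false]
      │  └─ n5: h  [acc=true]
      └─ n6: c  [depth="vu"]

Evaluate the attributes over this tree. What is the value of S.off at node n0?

1. n2.live = "xz"  ["xz"]
2. n3.fin = -3  [len(D.live) - 5]
3. n3.cnt = -5  [len(D.live) - 7]
4. n4.acc = false  [terminal]
5. n5.acc = true  [terminal]
6. n3.pre = "qx"  ["qx"]
7. n6.depth = "vu"  [terminal]
8. n2.depth = -1  [len(D.live) - 3]
9. n2.acc = 10  [len(A.pre) + 8]
10. n1.lim = "wu"  ["wu"]
11. n1.off = 2  [D.acc + D.depth - 7]
12. n1.val = false  [D.acc > 10]
13. n1.pre = 14  [D.depth + D.acc + 5]
14. n0.lim = "ywu"  ["y" ++ S₁.lim]
15. n0.off = -1  [S₁.off * 2 - 5]
16. n0.val = true  [S₁.val == false]
17. n0.pre = 11  [len(S₁.lim) + 9]

-1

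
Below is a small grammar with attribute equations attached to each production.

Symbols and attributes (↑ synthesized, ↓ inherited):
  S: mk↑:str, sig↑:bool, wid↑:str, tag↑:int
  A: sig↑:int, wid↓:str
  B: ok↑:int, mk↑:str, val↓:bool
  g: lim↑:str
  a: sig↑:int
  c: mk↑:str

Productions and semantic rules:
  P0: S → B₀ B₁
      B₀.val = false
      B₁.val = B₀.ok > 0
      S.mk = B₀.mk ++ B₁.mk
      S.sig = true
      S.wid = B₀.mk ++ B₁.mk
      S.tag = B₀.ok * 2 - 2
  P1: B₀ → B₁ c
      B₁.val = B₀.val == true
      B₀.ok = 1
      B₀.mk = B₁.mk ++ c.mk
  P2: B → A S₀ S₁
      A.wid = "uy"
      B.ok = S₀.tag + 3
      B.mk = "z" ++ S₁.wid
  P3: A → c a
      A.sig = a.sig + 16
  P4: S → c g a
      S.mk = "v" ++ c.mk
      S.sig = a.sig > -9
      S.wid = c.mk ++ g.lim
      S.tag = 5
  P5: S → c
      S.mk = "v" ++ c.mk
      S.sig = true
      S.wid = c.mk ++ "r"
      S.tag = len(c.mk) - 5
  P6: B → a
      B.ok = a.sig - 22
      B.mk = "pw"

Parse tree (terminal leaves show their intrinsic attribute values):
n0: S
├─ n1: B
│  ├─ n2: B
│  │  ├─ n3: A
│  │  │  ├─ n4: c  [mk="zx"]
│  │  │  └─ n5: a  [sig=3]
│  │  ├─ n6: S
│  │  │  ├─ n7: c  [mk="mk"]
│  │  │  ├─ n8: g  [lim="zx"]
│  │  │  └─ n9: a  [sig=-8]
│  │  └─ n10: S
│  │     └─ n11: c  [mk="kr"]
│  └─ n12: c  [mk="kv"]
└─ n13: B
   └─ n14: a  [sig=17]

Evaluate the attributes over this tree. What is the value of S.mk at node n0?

"zkrrkvpw"

1. n1.val = false  [false]
2. n2.val = false  [B₀.val == true]
3. n3.wid = "uy"  ["uy"]
4. n4.mk = "zx"  [terminal]
5. n5.sig = 3  [terminal]
6. n3.sig = 19  [a.sig + 16]
7. n7.mk = "mk"  [terminal]
8. n8.lim = "zx"  [terminal]
9. n9.sig = -8  [terminal]
10. n6.mk = "vmk"  ["v" ++ c.mk]
11. n6.sig = true  [a.sig > -9]
12. n6.wid = "mkzx"  [c.mk ++ g.lim]
13. n6.tag = 5  [5]
14. n11.mk = "kr"  [terminal]
15. n10.mk = "vkr"  ["v" ++ c.mk]
16. n10.sig = true  [true]
17. n10.wid = "krr"  [c.mk ++ "r"]
18. n10.tag = -3  [len(c.mk) - 5]
19. n2.ok = 8  [S₀.tag + 3]
20. n2.mk = "zkrr"  ["z" ++ S₁.wid]
21. n12.mk = "kv"  [terminal]
22. n1.ok = 1  [1]
23. n1.mk = "zkrrkv"  [B₁.mk ++ c.mk]
24. n13.val = true  [B₀.ok > 0]
25. n14.sig = 17  [terminal]
26. n13.ok = -5  [a.sig - 22]
27. n13.mk = "pw"  ["pw"]
28. n0.mk = "zkrrkvpw"  [B₀.mk ++ B₁.mk]
29. n0.sig = true  [true]
30. n0.wid = "zkrrkvpw"  [B₀.mk ++ B₁.mk]
31. n0.tag = 0  [B₀.ok * 2 - 2]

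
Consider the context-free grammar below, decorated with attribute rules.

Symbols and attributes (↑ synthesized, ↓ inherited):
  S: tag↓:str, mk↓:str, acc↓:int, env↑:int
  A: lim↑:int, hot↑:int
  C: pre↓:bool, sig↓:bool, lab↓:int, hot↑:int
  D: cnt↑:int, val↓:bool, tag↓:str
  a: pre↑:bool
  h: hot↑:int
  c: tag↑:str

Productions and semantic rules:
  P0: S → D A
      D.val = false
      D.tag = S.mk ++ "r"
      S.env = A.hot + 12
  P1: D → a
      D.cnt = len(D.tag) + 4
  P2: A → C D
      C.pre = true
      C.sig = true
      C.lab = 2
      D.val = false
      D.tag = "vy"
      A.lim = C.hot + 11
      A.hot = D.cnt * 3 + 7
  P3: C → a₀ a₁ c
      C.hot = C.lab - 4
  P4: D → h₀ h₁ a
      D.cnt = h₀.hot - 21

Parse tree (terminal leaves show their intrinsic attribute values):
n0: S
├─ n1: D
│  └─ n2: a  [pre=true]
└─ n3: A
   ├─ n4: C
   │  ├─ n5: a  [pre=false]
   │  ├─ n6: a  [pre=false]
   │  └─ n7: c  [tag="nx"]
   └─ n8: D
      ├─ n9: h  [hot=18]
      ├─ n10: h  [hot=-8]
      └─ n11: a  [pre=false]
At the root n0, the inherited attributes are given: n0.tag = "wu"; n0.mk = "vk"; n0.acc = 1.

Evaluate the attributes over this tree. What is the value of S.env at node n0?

1. n0.tag = "wu"  [given at root]
2. n0.mk = "vk"  [given at root]
3. n0.acc = 1  [given at root]
4. n1.val = false  [false]
5. n1.tag = "vkr"  [S.mk ++ "r"]
6. n2.pre = true  [terminal]
7. n1.cnt = 7  [len(D.tag) + 4]
8. n4.pre = true  [true]
9. n4.sig = true  [true]
10. n4.lab = 2  [2]
11. n5.pre = false  [terminal]
12. n6.pre = false  [terminal]
13. n7.tag = "nx"  [terminal]
14. n4.hot = -2  [C.lab - 4]
15. n8.val = false  [false]
16. n8.tag = "vy"  ["vy"]
17. n9.hot = 18  [terminal]
18. n10.hot = -8  [terminal]
19. n11.pre = false  [terminal]
20. n8.cnt = -3  [h₀.hot - 21]
21. n3.lim = 9  [C.hot + 11]
22. n3.hot = -2  [D.cnt * 3 + 7]
23. n0.env = 10  [A.hot + 12]

10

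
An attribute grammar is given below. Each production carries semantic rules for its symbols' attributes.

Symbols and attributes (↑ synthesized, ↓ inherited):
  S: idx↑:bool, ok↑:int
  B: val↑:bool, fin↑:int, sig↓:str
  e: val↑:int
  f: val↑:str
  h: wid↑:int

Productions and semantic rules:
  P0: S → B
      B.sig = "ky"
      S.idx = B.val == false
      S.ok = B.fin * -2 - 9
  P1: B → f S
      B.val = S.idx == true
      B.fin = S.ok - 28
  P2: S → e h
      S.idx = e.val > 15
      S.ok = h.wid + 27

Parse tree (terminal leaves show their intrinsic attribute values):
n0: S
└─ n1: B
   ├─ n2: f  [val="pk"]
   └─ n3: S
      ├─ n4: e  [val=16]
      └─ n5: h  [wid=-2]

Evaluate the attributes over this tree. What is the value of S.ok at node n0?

-3

1. n1.sig = "ky"  ["ky"]
2. n2.val = "pk"  [terminal]
3. n4.val = 16  [terminal]
4. n5.wid = -2  [terminal]
5. n3.idx = true  [e.val > 15]
6. n3.ok = 25  [h.wid + 27]
7. n1.val = true  [S.idx == true]
8. n1.fin = -3  [S.ok - 28]
9. n0.idx = false  [B.val == false]
10. n0.ok = -3  [B.fin * -2 - 9]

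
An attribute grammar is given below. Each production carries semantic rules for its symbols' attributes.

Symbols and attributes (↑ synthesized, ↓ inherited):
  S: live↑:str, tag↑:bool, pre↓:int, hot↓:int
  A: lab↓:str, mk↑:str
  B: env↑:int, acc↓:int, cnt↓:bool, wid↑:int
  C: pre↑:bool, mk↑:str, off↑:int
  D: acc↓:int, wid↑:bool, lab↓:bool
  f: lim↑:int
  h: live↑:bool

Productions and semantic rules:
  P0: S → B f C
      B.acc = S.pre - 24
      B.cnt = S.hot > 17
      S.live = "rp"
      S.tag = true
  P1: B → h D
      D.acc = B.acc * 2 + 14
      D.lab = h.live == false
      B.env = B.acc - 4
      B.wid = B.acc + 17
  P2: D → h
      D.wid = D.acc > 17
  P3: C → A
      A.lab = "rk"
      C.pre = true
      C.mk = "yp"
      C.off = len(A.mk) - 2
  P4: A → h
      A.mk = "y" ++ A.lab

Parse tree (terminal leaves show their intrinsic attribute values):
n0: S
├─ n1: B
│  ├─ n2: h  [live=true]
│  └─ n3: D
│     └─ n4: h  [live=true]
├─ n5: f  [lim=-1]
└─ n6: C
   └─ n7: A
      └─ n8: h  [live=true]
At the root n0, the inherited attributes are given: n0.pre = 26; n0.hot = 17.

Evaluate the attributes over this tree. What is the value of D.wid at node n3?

1. n0.pre = 26  [given at root]
2. n0.hot = 17  [given at root]
3. n1.acc = 2  [S.pre - 24]
4. n1.cnt = false  [S.hot > 17]
5. n2.live = true  [terminal]
6. n3.acc = 18  [B.acc * 2 + 14]
7. n3.lab = false  [h.live == false]
8. n4.live = true  [terminal]
9. n3.wid = true  [D.acc > 17]
10. n1.env = -2  [B.acc - 4]
11. n1.wid = 19  [B.acc + 17]
12. n5.lim = -1  [terminal]
13. n7.lab = "rk"  ["rk"]
14. n8.live = true  [terminal]
15. n7.mk = "yrk"  ["y" ++ A.lab]
16. n6.pre = true  [true]
17. n6.mk = "yp"  ["yp"]
18. n6.off = 1  [len(A.mk) - 2]
19. n0.live = "rp"  ["rp"]
20. n0.tag = true  [true]

true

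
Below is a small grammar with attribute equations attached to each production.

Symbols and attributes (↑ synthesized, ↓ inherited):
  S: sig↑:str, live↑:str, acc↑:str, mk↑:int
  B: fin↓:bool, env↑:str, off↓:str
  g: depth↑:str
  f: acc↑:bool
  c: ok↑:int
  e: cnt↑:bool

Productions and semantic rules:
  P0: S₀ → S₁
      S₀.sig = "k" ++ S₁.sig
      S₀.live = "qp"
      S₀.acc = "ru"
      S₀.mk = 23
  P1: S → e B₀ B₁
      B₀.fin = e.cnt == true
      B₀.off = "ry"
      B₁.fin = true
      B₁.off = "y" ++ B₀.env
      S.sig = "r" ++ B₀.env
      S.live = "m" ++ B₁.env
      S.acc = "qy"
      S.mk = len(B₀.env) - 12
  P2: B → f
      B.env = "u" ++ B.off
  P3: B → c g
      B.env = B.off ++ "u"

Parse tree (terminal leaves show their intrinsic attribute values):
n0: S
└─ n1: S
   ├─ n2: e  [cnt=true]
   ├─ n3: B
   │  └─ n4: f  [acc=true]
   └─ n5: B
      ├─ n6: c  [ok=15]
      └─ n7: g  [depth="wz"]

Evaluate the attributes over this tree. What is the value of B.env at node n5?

1. n2.cnt = true  [terminal]
2. n3.fin = true  [e.cnt == true]
3. n3.off = "ry"  ["ry"]
4. n4.acc = true  [terminal]
5. n3.env = "ury"  ["u" ++ B.off]
6. n5.fin = true  [true]
7. n5.off = "yury"  ["y" ++ B₀.env]
8. n6.ok = 15  [terminal]
9. n7.depth = "wz"  [terminal]
10. n5.env = "yuryu"  [B.off ++ "u"]
11. n1.sig = "rury"  ["r" ++ B₀.env]
12. n1.live = "myuryu"  ["m" ++ B₁.env]
13. n1.acc = "qy"  ["qy"]
14. n1.mk = -9  [len(B₀.env) - 12]
15. n0.sig = "krury"  ["k" ++ S₁.sig]
16. n0.live = "qp"  ["qp"]
17. n0.acc = "ru"  ["ru"]
18. n0.mk = 23  [23]

"yuryu"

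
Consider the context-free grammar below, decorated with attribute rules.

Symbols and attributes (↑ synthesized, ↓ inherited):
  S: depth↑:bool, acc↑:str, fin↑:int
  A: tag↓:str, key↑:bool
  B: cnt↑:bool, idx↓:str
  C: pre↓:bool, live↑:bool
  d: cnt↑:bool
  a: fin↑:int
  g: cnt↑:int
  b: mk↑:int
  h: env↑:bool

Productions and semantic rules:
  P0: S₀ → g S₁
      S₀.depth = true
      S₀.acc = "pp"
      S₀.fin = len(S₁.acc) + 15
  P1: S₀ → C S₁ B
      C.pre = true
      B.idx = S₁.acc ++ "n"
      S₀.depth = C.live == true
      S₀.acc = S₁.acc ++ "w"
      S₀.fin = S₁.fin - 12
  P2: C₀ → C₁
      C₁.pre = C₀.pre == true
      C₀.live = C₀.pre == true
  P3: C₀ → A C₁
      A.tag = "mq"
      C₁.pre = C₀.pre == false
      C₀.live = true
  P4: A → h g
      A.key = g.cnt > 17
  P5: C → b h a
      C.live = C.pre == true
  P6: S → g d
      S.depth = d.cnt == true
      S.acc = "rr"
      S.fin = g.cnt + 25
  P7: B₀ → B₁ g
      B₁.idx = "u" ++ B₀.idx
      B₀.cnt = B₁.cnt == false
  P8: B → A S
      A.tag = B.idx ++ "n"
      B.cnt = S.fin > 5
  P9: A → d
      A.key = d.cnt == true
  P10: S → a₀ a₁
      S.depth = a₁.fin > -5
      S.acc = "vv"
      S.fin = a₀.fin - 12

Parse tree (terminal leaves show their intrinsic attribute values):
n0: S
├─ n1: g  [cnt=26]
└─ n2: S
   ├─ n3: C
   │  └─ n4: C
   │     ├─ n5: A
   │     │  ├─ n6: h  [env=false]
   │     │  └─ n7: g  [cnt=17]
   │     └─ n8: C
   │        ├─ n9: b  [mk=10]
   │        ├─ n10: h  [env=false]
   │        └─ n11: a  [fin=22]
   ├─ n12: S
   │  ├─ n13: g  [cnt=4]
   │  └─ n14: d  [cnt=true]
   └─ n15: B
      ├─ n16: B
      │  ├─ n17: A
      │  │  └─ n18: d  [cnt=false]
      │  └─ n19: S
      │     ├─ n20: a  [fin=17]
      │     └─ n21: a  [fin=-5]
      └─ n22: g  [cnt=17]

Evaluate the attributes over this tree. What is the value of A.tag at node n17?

1. n1.cnt = 26  [terminal]
2. n3.pre = true  [true]
3. n4.pre = true  [C₀.pre == true]
4. n5.tag = "mq"  ["mq"]
5. n6.env = false  [terminal]
6. n7.cnt = 17  [terminal]
7. n5.key = false  [g.cnt > 17]
8. n8.pre = false  [C₀.pre == false]
9. n9.mk = 10  [terminal]
10. n10.env = false  [terminal]
11. n11.fin = 22  [terminal]
12. n8.live = false  [C.pre == true]
13. n4.live = true  [true]
14. n3.live = true  [C₀.pre == true]
15. n13.cnt = 4  [terminal]
16. n14.cnt = true  [terminal]
17. n12.depth = true  [d.cnt == true]
18. n12.acc = "rr"  ["rr"]
19. n12.fin = 29  [g.cnt + 25]
20. n15.idx = "rrn"  [S₁.acc ++ "n"]
21. n16.idx = "urrn"  ["u" ++ B₀.idx]
22. n17.tag = "urrnn"  [B.idx ++ "n"]
23. n18.cnt = false  [terminal]
24. n17.key = false  [d.cnt == true]
25. n20.fin = 17  [terminal]
26. n21.fin = -5  [terminal]
27. n19.depth = false  [a₁.fin > -5]
28. n19.acc = "vv"  ["vv"]
29. n19.fin = 5  [a₀.fin - 12]
30. n16.cnt = false  [S.fin > 5]
31. n22.cnt = 17  [terminal]
32. n15.cnt = true  [B₁.cnt == false]
33. n2.depth = true  [C.live == true]
34. n2.acc = "rrw"  [S₁.acc ++ "w"]
35. n2.fin = 17  [S₁.fin - 12]
36. n0.depth = true  [true]
37. n0.acc = "pp"  ["pp"]
38. n0.fin = 18  [len(S₁.acc) + 15]

"urrnn"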